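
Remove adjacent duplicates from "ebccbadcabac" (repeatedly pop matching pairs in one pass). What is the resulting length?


Input: ebccbadcabac
Stack-based adjacent duplicate removal:
  Read 'e': push. Stack: e
  Read 'b': push. Stack: eb
  Read 'c': push. Stack: ebc
  Read 'c': matches stack top 'c' => pop. Stack: eb
  Read 'b': matches stack top 'b' => pop. Stack: e
  Read 'a': push. Stack: ea
  Read 'd': push. Stack: ead
  Read 'c': push. Stack: eadc
  Read 'a': push. Stack: eadca
  Read 'b': push. Stack: eadcab
  Read 'a': push. Stack: eadcaba
  Read 'c': push. Stack: eadcabac
Final stack: "eadcabac" (length 8)

8


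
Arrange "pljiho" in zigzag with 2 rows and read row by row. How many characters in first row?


Zigzag "pljiho" into 2 rows:
Placing characters:
  'p' => row 0
  'l' => row 1
  'j' => row 0
  'i' => row 1
  'h' => row 0
  'o' => row 1
Rows:
  Row 0: "pjh"
  Row 1: "lio"
First row length: 3

3


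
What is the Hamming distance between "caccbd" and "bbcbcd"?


Comparing "caccbd" and "bbcbcd" position by position:
  Position 0: 'c' vs 'b' => differ
  Position 1: 'a' vs 'b' => differ
  Position 2: 'c' vs 'c' => same
  Position 3: 'c' vs 'b' => differ
  Position 4: 'b' vs 'c' => differ
  Position 5: 'd' vs 'd' => same
Total differences (Hamming distance): 4

4


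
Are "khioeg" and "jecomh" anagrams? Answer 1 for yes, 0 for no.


Strings: "khioeg", "jecomh"
Sorted first:  eghiko
Sorted second: cehjmo
Differ at position 0: 'e' vs 'c' => not anagrams

0


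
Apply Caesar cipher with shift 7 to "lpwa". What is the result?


Caesar cipher: shift "lpwa" by 7
  'l' (pos 11) + 7 = pos 18 = 's'
  'p' (pos 15) + 7 = pos 22 = 'w'
  'w' (pos 22) + 7 = pos 3 = 'd'
  'a' (pos 0) + 7 = pos 7 = 'h'
Result: swdh

swdh


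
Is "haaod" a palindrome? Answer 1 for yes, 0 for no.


Input: haaod
Reversed: doaah
  Compare pos 0 ('h') with pos 4 ('d'): MISMATCH
  Compare pos 1 ('a') with pos 3 ('o'): MISMATCH
Result: not a palindrome

0


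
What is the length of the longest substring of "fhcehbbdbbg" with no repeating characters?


Input: "fhcehbbdbbg"
Sliding window (track last position of each char):
  Position 0 ('f'): window [0,0] length 1 -- new best
  Position 1 ('h'): window [0,1] length 2 -- new best
  Position 2 ('c'): window [0,2] length 3 -- new best
  Position 3 ('e'): window [0,3] length 4 -- new best
  Position 4 ('h'): repeat (last at 1), move window start to 2
  Position 4 ('h'): window [2,4] length 3
  Position 5 ('b'): window [2,5] length 4
  Position 6 ('b'): repeat (last at 5), move window start to 6
  Position 6 ('b'): window [6,6] length 1
  Position 7 ('d'): window [6,7] length 2
  Position 8 ('b'): repeat (last at 6), move window start to 7
  Position 8 ('b'): window [7,8] length 2
  Position 9 ('b'): repeat (last at 8), move window start to 9
  Position 9 ('b'): window [9,9] length 1
  Position 10 ('g'): window [9,10] length 2
Longest substring with no repeats: "fhce" with length 4

4


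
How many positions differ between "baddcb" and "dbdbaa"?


Comparing "baddcb" and "dbdbaa" position by position:
  Position 0: 'b' vs 'd' => DIFFER
  Position 1: 'a' vs 'b' => DIFFER
  Position 2: 'd' vs 'd' => same
  Position 3: 'd' vs 'b' => DIFFER
  Position 4: 'c' vs 'a' => DIFFER
  Position 5: 'b' vs 'a' => DIFFER
Positions that differ: 5

5


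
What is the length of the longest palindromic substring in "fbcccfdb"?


Input: "fbcccfdb"
Checking substrings for palindromes:
  [2:5] "ccc" (len 3) => palindrome
  [2:4] "cc" (len 2) => palindrome
  [3:5] "cc" (len 2) => palindrome
Longest palindromic substring: "ccc" with length 3

3


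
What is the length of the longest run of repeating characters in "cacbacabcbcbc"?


Input: "cacbacabcbcbc"
Scanning for longest run:
  Position 1 ('a'): new char, reset run to 1
  Position 2 ('c'): new char, reset run to 1
  Position 3 ('b'): new char, reset run to 1
  Position 4 ('a'): new char, reset run to 1
  Position 5 ('c'): new char, reset run to 1
  Position 6 ('a'): new char, reset run to 1
  Position 7 ('b'): new char, reset run to 1
  Position 8 ('c'): new char, reset run to 1
  Position 9 ('b'): new char, reset run to 1
  Position 10 ('c'): new char, reset run to 1
  Position 11 ('b'): new char, reset run to 1
  Position 12 ('c'): new char, reset run to 1
Longest run: 'c' with length 1

1


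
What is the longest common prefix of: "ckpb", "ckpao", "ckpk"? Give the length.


Words: ckpb, ckpao, ckpk
  Position 0: all 'c' => match
  Position 1: all 'k' => match
  Position 2: all 'p' => match
  Position 3: ('b', 'a', 'k') => mismatch, stop
LCP = "ckp" (length 3)

3


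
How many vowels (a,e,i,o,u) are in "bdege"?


Input: bdege
Checking each character:
  'b' at position 0: consonant
  'd' at position 1: consonant
  'e' at position 2: vowel (running total: 1)
  'g' at position 3: consonant
  'e' at position 4: vowel (running total: 2)
Total vowels: 2

2


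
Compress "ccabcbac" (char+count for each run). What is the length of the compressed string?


Input: ccabcbac
Runs:
  'c' x 2 => "c2"
  'a' x 1 => "a1"
  'b' x 1 => "b1"
  'c' x 1 => "c1"
  'b' x 1 => "b1"
  'a' x 1 => "a1"
  'c' x 1 => "c1"
Compressed: "c2a1b1c1b1a1c1"
Compressed length: 14

14


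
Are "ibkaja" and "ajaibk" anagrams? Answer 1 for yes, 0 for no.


Strings: "ibkaja", "ajaibk"
Sorted first:  aabijk
Sorted second: aabijk
Sorted forms match => anagrams

1


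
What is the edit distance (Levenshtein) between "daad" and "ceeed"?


Computing edit distance: "daad" -> "ceeed"
DP table:
           c    e    e    e    d
      0    1    2    3    4    5
  d   1    1    2    3    4    4
  a   2    2    2    3    4    5
  a   3    3    3    3    4    5
  d   4    4    4    4    4    4
Edit distance = dp[4][5] = 4

4


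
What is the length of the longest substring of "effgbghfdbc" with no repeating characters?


Input: "effgbghfdbc"
Sliding window (track last position of each char):
  Position 0 ('e'): window [0,0] length 1 -- new best
  Position 1 ('f'): window [0,1] length 2 -- new best
  Position 2 ('f'): repeat (last at 1), move window start to 2
  Position 2 ('f'): window [2,2] length 1
  Position 3 ('g'): window [2,3] length 2
  Position 4 ('b'): window [2,4] length 3 -- new best
  Position 5 ('g'): repeat (last at 3), move window start to 4
  Position 5 ('g'): window [4,5] length 2
  Position 6 ('h'): window [4,6] length 3
  Position 7 ('f'): window [4,7] length 4 -- new best
  Position 8 ('d'): window [4,8] length 5 -- new best
  Position 9 ('b'): repeat (last at 4), move window start to 5
  Position 9 ('b'): window [5,9] length 5
  Position 10 ('c'): window [5,10] length 6 -- new best
Longest substring with no repeats: "ghfdbc" with length 6

6


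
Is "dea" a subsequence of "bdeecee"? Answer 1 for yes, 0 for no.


Check if "dea" is a subsequence of "bdeecee"
Greedy scan:
  Position 0 ('b'): no match needed
  Position 1 ('d'): matches sub[0] = 'd'
  Position 2 ('e'): matches sub[1] = 'e'
  Position 3 ('e'): no match needed
  Position 4 ('c'): no match needed
  Position 5 ('e'): no match needed
  Position 6 ('e'): no match needed
Only matched 2/3 characters => not a subsequence

0


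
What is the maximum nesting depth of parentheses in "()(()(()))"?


Input: "()(()(()))"
Tracking depth:
  Position 0 '(': depth becomes 1
  Position 1 ')': depth becomes 0
  Position 2 '(': depth becomes 1
  Position 3 '(': depth becomes 2
  Position 4 ')': depth becomes 1
  Position 5 '(': depth becomes 2
  Position 6 '(': depth becomes 3
  Position 7 ')': depth becomes 2
  Position 8 ')': depth becomes 1
  Position 9 ')': depth becomes 0
Maximum depth reached: 3

3


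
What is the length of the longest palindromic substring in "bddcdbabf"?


Input: "bddcdbabf"
Checking substrings for palindromes:
  [2:5] "dcd" (len 3) => palindrome
  [5:8] "bab" (len 3) => palindrome
  [1:3] "dd" (len 2) => palindrome
Longest palindromic substring: "dcd" with length 3

3


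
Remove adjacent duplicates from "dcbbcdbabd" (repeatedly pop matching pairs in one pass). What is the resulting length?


Input: dcbbcdbabd
Stack-based adjacent duplicate removal:
  Read 'd': push. Stack: d
  Read 'c': push. Stack: dc
  Read 'b': push. Stack: dcb
  Read 'b': matches stack top 'b' => pop. Stack: dc
  Read 'c': matches stack top 'c' => pop. Stack: d
  Read 'd': matches stack top 'd' => pop. Stack: (empty)
  Read 'b': push. Stack: b
  Read 'a': push. Stack: ba
  Read 'b': push. Stack: bab
  Read 'd': push. Stack: babd
Final stack: "babd" (length 4)

4


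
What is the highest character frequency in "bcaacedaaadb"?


Input: bcaacedaaadb
Character counts:
  'a': 5
  'b': 2
  'c': 2
  'd': 2
  'e': 1
Maximum frequency: 5

5


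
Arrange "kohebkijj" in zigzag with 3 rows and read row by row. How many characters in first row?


Zigzag "kohebkijj" into 3 rows:
Placing characters:
  'k' => row 0
  'o' => row 1
  'h' => row 2
  'e' => row 1
  'b' => row 0
  'k' => row 1
  'i' => row 2
  'j' => row 1
  'j' => row 0
Rows:
  Row 0: "kbj"
  Row 1: "oekj"
  Row 2: "hi"
First row length: 3

3


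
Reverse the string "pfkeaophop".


Input: pfkeaophop
Reading characters right to left:
  Position 9: 'p'
  Position 8: 'o'
  Position 7: 'h'
  Position 6: 'p'
  Position 5: 'o'
  Position 4: 'a'
  Position 3: 'e'
  Position 2: 'k'
  Position 1: 'f'
  Position 0: 'p'
Reversed: pohpoaekfp

pohpoaekfp


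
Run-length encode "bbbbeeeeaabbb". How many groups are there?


Input: bbbbeeeeaabbb
Scanning for consecutive runs:
  Group 1: 'b' x 4 (positions 0-3)
  Group 2: 'e' x 4 (positions 4-7)
  Group 3: 'a' x 2 (positions 8-9)
  Group 4: 'b' x 3 (positions 10-12)
Total groups: 4

4


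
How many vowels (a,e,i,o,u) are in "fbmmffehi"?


Input: fbmmffehi
Checking each character:
  'f' at position 0: consonant
  'b' at position 1: consonant
  'm' at position 2: consonant
  'm' at position 3: consonant
  'f' at position 4: consonant
  'f' at position 5: consonant
  'e' at position 6: vowel (running total: 1)
  'h' at position 7: consonant
  'i' at position 8: vowel (running total: 2)
Total vowels: 2

2


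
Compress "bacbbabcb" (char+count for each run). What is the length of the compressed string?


Input: bacbbabcb
Runs:
  'b' x 1 => "b1"
  'a' x 1 => "a1"
  'c' x 1 => "c1"
  'b' x 2 => "b2"
  'a' x 1 => "a1"
  'b' x 1 => "b1"
  'c' x 1 => "c1"
  'b' x 1 => "b1"
Compressed: "b1a1c1b2a1b1c1b1"
Compressed length: 16

16


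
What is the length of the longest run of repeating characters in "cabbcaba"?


Input: "cabbcaba"
Scanning for longest run:
  Position 1 ('a'): new char, reset run to 1
  Position 2 ('b'): new char, reset run to 1
  Position 3 ('b'): continues run of 'b', length=2
  Position 4 ('c'): new char, reset run to 1
  Position 5 ('a'): new char, reset run to 1
  Position 6 ('b'): new char, reset run to 1
  Position 7 ('a'): new char, reset run to 1
Longest run: 'b' with length 2

2


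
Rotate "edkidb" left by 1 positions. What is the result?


Input: "edkidb", rotate left by 1
First 1 characters: "e"
Remaining characters: "dkidb"
Concatenate remaining + first: "dkidb" + "e" = "dkidbe"

dkidbe


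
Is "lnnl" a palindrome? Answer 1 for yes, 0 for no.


Input: lnnl
Reversed: lnnl
  Compare pos 0 ('l') with pos 3 ('l'): match
  Compare pos 1 ('n') with pos 2 ('n'): match
Result: palindrome

1


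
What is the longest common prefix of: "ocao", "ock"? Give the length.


Words: ocao, ock
  Position 0: all 'o' => match
  Position 1: all 'c' => match
  Position 2: ('a', 'k') => mismatch, stop
LCP = "oc" (length 2)

2


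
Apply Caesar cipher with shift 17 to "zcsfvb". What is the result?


Caesar cipher: shift "zcsfvb" by 17
  'z' (pos 25) + 17 = pos 16 = 'q'
  'c' (pos 2) + 17 = pos 19 = 't'
  's' (pos 18) + 17 = pos 9 = 'j'
  'f' (pos 5) + 17 = pos 22 = 'w'
  'v' (pos 21) + 17 = pos 12 = 'm'
  'b' (pos 1) + 17 = pos 18 = 's'
Result: qtjwms

qtjwms


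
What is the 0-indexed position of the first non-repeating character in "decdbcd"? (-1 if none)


Input: decdbcd
Character frequencies:
  'b': 1
  'c': 2
  'd': 3
  'e': 1
Scanning left to right for freq == 1:
  Position 0 ('d'): freq=3, skip
  Position 1 ('e'): unique! => answer = 1

1


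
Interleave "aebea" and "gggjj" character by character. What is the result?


Interleaving "aebea" and "gggjj":
  Position 0: 'a' from first, 'g' from second => "ag"
  Position 1: 'e' from first, 'g' from second => "eg"
  Position 2: 'b' from first, 'g' from second => "bg"
  Position 3: 'e' from first, 'j' from second => "ej"
  Position 4: 'a' from first, 'j' from second => "aj"
Result: agegbgejaj

agegbgejaj


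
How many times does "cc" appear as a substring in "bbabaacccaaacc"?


Searching for "cc" in "bbabaacccaaacc"
Scanning each position:
  Position 0: "bb" => no
  Position 1: "ba" => no
  Position 2: "ab" => no
  Position 3: "ba" => no
  Position 4: "aa" => no
  Position 5: "ac" => no
  Position 6: "cc" => MATCH
  Position 7: "cc" => MATCH
  Position 8: "ca" => no
  Position 9: "aa" => no
  Position 10: "aa" => no
  Position 11: "ac" => no
  Position 12: "cc" => MATCH
Total occurrences: 3

3


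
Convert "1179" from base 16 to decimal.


Input: "1179" in base 16
Positional expansion:
  Digit '1' (value 1) x 16^3 = 4096
  Digit '1' (value 1) x 16^2 = 256
  Digit '7' (value 7) x 16^1 = 112
  Digit '9' (value 9) x 16^0 = 9
Sum = 4473

4473


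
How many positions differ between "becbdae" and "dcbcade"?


Comparing "becbdae" and "dcbcade" position by position:
  Position 0: 'b' vs 'd' => DIFFER
  Position 1: 'e' vs 'c' => DIFFER
  Position 2: 'c' vs 'b' => DIFFER
  Position 3: 'b' vs 'c' => DIFFER
  Position 4: 'd' vs 'a' => DIFFER
  Position 5: 'a' vs 'd' => DIFFER
  Position 6: 'e' vs 'e' => same
Positions that differ: 6

6


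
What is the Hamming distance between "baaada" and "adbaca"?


Comparing "baaada" and "adbaca" position by position:
  Position 0: 'b' vs 'a' => differ
  Position 1: 'a' vs 'd' => differ
  Position 2: 'a' vs 'b' => differ
  Position 3: 'a' vs 'a' => same
  Position 4: 'd' vs 'c' => differ
  Position 5: 'a' vs 'a' => same
Total differences (Hamming distance): 4

4


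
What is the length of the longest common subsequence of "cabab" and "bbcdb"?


LCS of "cabab" and "bbcdb"
DP table:
           b    b    c    d    b
      0    0    0    0    0    0
  c   0    0    0    1    1    1
  a   0    0    0    1    1    1
  b   0    1    1    1    1    2
  a   0    1    1    1    1    2
  b   0    1    2    2    2    2
LCS length = dp[5][5] = 2

2


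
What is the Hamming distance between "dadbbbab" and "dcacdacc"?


Comparing "dadbbbab" and "dcacdacc" position by position:
  Position 0: 'd' vs 'd' => same
  Position 1: 'a' vs 'c' => differ
  Position 2: 'd' vs 'a' => differ
  Position 3: 'b' vs 'c' => differ
  Position 4: 'b' vs 'd' => differ
  Position 5: 'b' vs 'a' => differ
  Position 6: 'a' vs 'c' => differ
  Position 7: 'b' vs 'c' => differ
Total differences (Hamming distance): 7

7


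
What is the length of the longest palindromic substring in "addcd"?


Input: "addcd"
Checking substrings for palindromes:
  [2:5] "dcd" (len 3) => palindrome
  [1:3] "dd" (len 2) => palindrome
Longest palindromic substring: "dcd" with length 3

3


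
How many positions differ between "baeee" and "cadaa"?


Comparing "baeee" and "cadaa" position by position:
  Position 0: 'b' vs 'c' => DIFFER
  Position 1: 'a' vs 'a' => same
  Position 2: 'e' vs 'd' => DIFFER
  Position 3: 'e' vs 'a' => DIFFER
  Position 4: 'e' vs 'a' => DIFFER
Positions that differ: 4

4


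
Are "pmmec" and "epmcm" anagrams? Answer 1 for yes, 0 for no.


Strings: "pmmec", "epmcm"
Sorted first:  cemmp
Sorted second: cemmp
Sorted forms match => anagrams

1


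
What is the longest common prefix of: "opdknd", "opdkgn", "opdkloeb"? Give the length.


Words: opdknd, opdkgn, opdkloeb
  Position 0: all 'o' => match
  Position 1: all 'p' => match
  Position 2: all 'd' => match
  Position 3: all 'k' => match
  Position 4: ('n', 'g', 'l') => mismatch, stop
LCP = "opdk" (length 4)

4


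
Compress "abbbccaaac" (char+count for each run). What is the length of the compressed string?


Input: abbbccaaac
Runs:
  'a' x 1 => "a1"
  'b' x 3 => "b3"
  'c' x 2 => "c2"
  'a' x 3 => "a3"
  'c' x 1 => "c1"
Compressed: "a1b3c2a3c1"
Compressed length: 10

10


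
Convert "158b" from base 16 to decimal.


Input: "158b" in base 16
Positional expansion:
  Digit '1' (value 1) x 16^3 = 4096
  Digit '5' (value 5) x 16^2 = 1280
  Digit '8' (value 8) x 16^1 = 128
  Digit 'b' (value 11) x 16^0 = 11
Sum = 5515

5515


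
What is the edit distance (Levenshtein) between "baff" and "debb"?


Computing edit distance: "baff" -> "debb"
DP table:
           d    e    b    b
      0    1    2    3    4
  b   1    1    2    2    3
  a   2    2    2    3    3
  f   3    3    3    3    4
  f   4    4    4    4    4
Edit distance = dp[4][4] = 4

4


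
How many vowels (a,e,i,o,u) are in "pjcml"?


Input: pjcml
Checking each character:
  'p' at position 0: consonant
  'j' at position 1: consonant
  'c' at position 2: consonant
  'm' at position 3: consonant
  'l' at position 4: consonant
Total vowels: 0

0


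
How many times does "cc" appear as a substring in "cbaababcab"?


Searching for "cc" in "cbaababcab"
Scanning each position:
  Position 0: "cb" => no
  Position 1: "ba" => no
  Position 2: "aa" => no
  Position 3: "ab" => no
  Position 4: "ba" => no
  Position 5: "ab" => no
  Position 6: "bc" => no
  Position 7: "ca" => no
  Position 8: "ab" => no
Total occurrences: 0

0


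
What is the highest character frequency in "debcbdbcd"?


Input: debcbdbcd
Character counts:
  'b': 3
  'c': 2
  'd': 3
  'e': 1
Maximum frequency: 3

3


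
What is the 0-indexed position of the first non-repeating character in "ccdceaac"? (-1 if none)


Input: ccdceaac
Character frequencies:
  'a': 2
  'c': 4
  'd': 1
  'e': 1
Scanning left to right for freq == 1:
  Position 0 ('c'): freq=4, skip
  Position 1 ('c'): freq=4, skip
  Position 2 ('d'): unique! => answer = 2

2


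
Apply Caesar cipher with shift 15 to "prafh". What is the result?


Caesar cipher: shift "prafh" by 15
  'p' (pos 15) + 15 = pos 4 = 'e'
  'r' (pos 17) + 15 = pos 6 = 'g'
  'a' (pos 0) + 15 = pos 15 = 'p'
  'f' (pos 5) + 15 = pos 20 = 'u'
  'h' (pos 7) + 15 = pos 22 = 'w'
Result: egpuw

egpuw


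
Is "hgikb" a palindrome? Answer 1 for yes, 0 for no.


Input: hgikb
Reversed: bkigh
  Compare pos 0 ('h') with pos 4 ('b'): MISMATCH
  Compare pos 1 ('g') with pos 3 ('k'): MISMATCH
Result: not a palindrome

0


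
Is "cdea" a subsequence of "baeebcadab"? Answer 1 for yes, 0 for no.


Check if "cdea" is a subsequence of "baeebcadab"
Greedy scan:
  Position 0 ('b'): no match needed
  Position 1 ('a'): no match needed
  Position 2 ('e'): no match needed
  Position 3 ('e'): no match needed
  Position 4 ('b'): no match needed
  Position 5 ('c'): matches sub[0] = 'c'
  Position 6 ('a'): no match needed
  Position 7 ('d'): matches sub[1] = 'd'
  Position 8 ('a'): no match needed
  Position 9 ('b'): no match needed
Only matched 2/4 characters => not a subsequence

0


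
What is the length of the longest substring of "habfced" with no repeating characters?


Input: "habfced"
Sliding window (track last position of each char):
  Position 0 ('h'): window [0,0] length 1 -- new best
  Position 1 ('a'): window [0,1] length 2 -- new best
  Position 2 ('b'): window [0,2] length 3 -- new best
  Position 3 ('f'): window [0,3] length 4 -- new best
  Position 4 ('c'): window [0,4] length 5 -- new best
  Position 5 ('e'): window [0,5] length 6 -- new best
  Position 6 ('d'): window [0,6] length 7 -- new best
Longest substring with no repeats: "habfced" with length 7

7


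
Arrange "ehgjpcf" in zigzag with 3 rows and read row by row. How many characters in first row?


Zigzag "ehgjpcf" into 3 rows:
Placing characters:
  'e' => row 0
  'h' => row 1
  'g' => row 2
  'j' => row 1
  'p' => row 0
  'c' => row 1
  'f' => row 2
Rows:
  Row 0: "ep"
  Row 1: "hjc"
  Row 2: "gf"
First row length: 2

2


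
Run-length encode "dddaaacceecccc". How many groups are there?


Input: dddaaacceecccc
Scanning for consecutive runs:
  Group 1: 'd' x 3 (positions 0-2)
  Group 2: 'a' x 3 (positions 3-5)
  Group 3: 'c' x 2 (positions 6-7)
  Group 4: 'e' x 2 (positions 8-9)
  Group 5: 'c' x 4 (positions 10-13)
Total groups: 5

5


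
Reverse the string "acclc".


Input: acclc
Reading characters right to left:
  Position 4: 'c'
  Position 3: 'l'
  Position 2: 'c'
  Position 1: 'c'
  Position 0: 'a'
Reversed: clcca

clcca


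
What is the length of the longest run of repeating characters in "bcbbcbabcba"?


Input: "bcbbcbabcba"
Scanning for longest run:
  Position 1 ('c'): new char, reset run to 1
  Position 2 ('b'): new char, reset run to 1
  Position 3 ('b'): continues run of 'b', length=2
  Position 4 ('c'): new char, reset run to 1
  Position 5 ('b'): new char, reset run to 1
  Position 6 ('a'): new char, reset run to 1
  Position 7 ('b'): new char, reset run to 1
  Position 8 ('c'): new char, reset run to 1
  Position 9 ('b'): new char, reset run to 1
  Position 10 ('a'): new char, reset run to 1
Longest run: 'b' with length 2

2


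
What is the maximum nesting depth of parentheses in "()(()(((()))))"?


Input: "()(()(((()))))"
Tracking depth:
  Position 0 '(': depth becomes 1
  Position 1 ')': depth becomes 0
  Position 2 '(': depth becomes 1
  Position 3 '(': depth becomes 2
  Position 4 ')': depth becomes 1
  Position 5 '(': depth becomes 2
  Position 6 '(': depth becomes 3
  Position 7 '(': depth becomes 4
  Position 8 '(': depth becomes 5
  Position 9 ')': depth becomes 4
  Position 10 ')': depth becomes 3
  Position 11 ')': depth becomes 2
  Position 12 ')': depth becomes 1
  Position 13 ')': depth becomes 0
Maximum depth reached: 5

5


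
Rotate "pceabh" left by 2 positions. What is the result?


Input: "pceabh", rotate left by 2
First 2 characters: "pc"
Remaining characters: "eabh"
Concatenate remaining + first: "eabh" + "pc" = "eabhpc"

eabhpc


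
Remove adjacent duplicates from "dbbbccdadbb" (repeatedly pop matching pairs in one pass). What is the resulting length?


Input: dbbbccdadbb
Stack-based adjacent duplicate removal:
  Read 'd': push. Stack: d
  Read 'b': push. Stack: db
  Read 'b': matches stack top 'b' => pop. Stack: d
  Read 'b': push. Stack: db
  Read 'c': push. Stack: dbc
  Read 'c': matches stack top 'c' => pop. Stack: db
  Read 'd': push. Stack: dbd
  Read 'a': push. Stack: dbda
  Read 'd': push. Stack: dbdad
  Read 'b': push. Stack: dbdadb
  Read 'b': matches stack top 'b' => pop. Stack: dbdad
Final stack: "dbdad" (length 5)

5


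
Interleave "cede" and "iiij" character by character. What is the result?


Interleaving "cede" and "iiij":
  Position 0: 'c' from first, 'i' from second => "ci"
  Position 1: 'e' from first, 'i' from second => "ei"
  Position 2: 'd' from first, 'i' from second => "di"
  Position 3: 'e' from first, 'j' from second => "ej"
Result: cieidiej

cieidiej


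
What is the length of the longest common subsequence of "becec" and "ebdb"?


LCS of "becec" and "ebdb"
DP table:
           e    b    d    b
      0    0    0    0    0
  b   0    0    1    1    1
  e   0    1    1    1    1
  c   0    1    1    1    1
  e   0    1    1    1    1
  c   0    1    1    1    1
LCS length = dp[5][4] = 1

1


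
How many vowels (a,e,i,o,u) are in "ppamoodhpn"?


Input: ppamoodhpn
Checking each character:
  'p' at position 0: consonant
  'p' at position 1: consonant
  'a' at position 2: vowel (running total: 1)
  'm' at position 3: consonant
  'o' at position 4: vowel (running total: 2)
  'o' at position 5: vowel (running total: 3)
  'd' at position 6: consonant
  'h' at position 7: consonant
  'p' at position 8: consonant
  'n' at position 9: consonant
Total vowels: 3

3


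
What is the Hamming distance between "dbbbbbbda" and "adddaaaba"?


Comparing "dbbbbbbda" and "adddaaaba" position by position:
  Position 0: 'd' vs 'a' => differ
  Position 1: 'b' vs 'd' => differ
  Position 2: 'b' vs 'd' => differ
  Position 3: 'b' vs 'd' => differ
  Position 4: 'b' vs 'a' => differ
  Position 5: 'b' vs 'a' => differ
  Position 6: 'b' vs 'a' => differ
  Position 7: 'd' vs 'b' => differ
  Position 8: 'a' vs 'a' => same
Total differences (Hamming distance): 8

8


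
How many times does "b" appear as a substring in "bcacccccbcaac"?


Searching for "b" in "bcacccccbcaac"
Scanning each position:
  Position 0: "b" => MATCH
  Position 1: "c" => no
  Position 2: "a" => no
  Position 3: "c" => no
  Position 4: "c" => no
  Position 5: "c" => no
  Position 6: "c" => no
  Position 7: "c" => no
  Position 8: "b" => MATCH
  Position 9: "c" => no
  Position 10: "a" => no
  Position 11: "a" => no
  Position 12: "c" => no
Total occurrences: 2

2


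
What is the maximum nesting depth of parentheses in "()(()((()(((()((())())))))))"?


Input: "()(()((()(((()((())())))))))"
Tracking depth:
  Position 0 '(': depth becomes 1
  Position 1 ')': depth becomes 0
  Position 2 '(': depth becomes 1
  Position 3 '(': depth becomes 2
  Position 4 ')': depth becomes 1
  Position 5 '(': depth becomes 2
  Position 6 '(': depth becomes 3
  Position 7 '(': depth becomes 4
  Position 8 ')': depth becomes 3
  Position 9 '(': depth becomes 4
  Position 10 '(': depth becomes 5
  Position 11 '(': depth becomes 6
  Position 12 '(': depth becomes 7
  Position 13 ')': depth becomes 6
  Position 14 '(': depth becomes 7
  Position 15 '(': depth becomes 8
  Position 16 '(': depth becomes 9
  Position 17 ')': depth becomes 8
  Position 18 ')': depth becomes 7
  Position 19 '(': depth becomes 8
  Position 20 ')': depth becomes 7
  Position 21 ')': depth becomes 6
  Position 22 ')': depth becomes 5
  Position 23 ')': depth becomes 4
  Position 24 ')': depth becomes 3
  Position 25 ')': depth becomes 2
  Position 26 ')': depth becomes 1
  Position 27 ')': depth becomes 0
Maximum depth reached: 9

9


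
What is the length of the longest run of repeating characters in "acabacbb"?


Input: "acabacbb"
Scanning for longest run:
  Position 1 ('c'): new char, reset run to 1
  Position 2 ('a'): new char, reset run to 1
  Position 3 ('b'): new char, reset run to 1
  Position 4 ('a'): new char, reset run to 1
  Position 5 ('c'): new char, reset run to 1
  Position 6 ('b'): new char, reset run to 1
  Position 7 ('b'): continues run of 'b', length=2
Longest run: 'b' with length 2

2


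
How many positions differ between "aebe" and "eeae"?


Comparing "aebe" and "eeae" position by position:
  Position 0: 'a' vs 'e' => DIFFER
  Position 1: 'e' vs 'e' => same
  Position 2: 'b' vs 'a' => DIFFER
  Position 3: 'e' vs 'e' => same
Positions that differ: 2

2


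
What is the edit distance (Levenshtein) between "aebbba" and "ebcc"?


Computing edit distance: "aebbba" -> "ebcc"
DP table:
           e    b    c    c
      0    1    2    3    4
  a   1    1    2    3    4
  e   2    1    2    3    4
  b   3    2    1    2    3
  b   4    3    2    2    3
  b   5    4    3    3    3
  a   6    5    4    4    4
Edit distance = dp[6][4] = 4

4


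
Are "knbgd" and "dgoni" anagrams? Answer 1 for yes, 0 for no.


Strings: "knbgd", "dgoni"
Sorted first:  bdgkn
Sorted second: dgino
Differ at position 0: 'b' vs 'd' => not anagrams

0


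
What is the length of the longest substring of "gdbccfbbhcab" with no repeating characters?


Input: "gdbccfbbhcab"
Sliding window (track last position of each char):
  Position 0 ('g'): window [0,0] length 1 -- new best
  Position 1 ('d'): window [0,1] length 2 -- new best
  Position 2 ('b'): window [0,2] length 3 -- new best
  Position 3 ('c'): window [0,3] length 4 -- new best
  Position 4 ('c'): repeat (last at 3), move window start to 4
  Position 4 ('c'): window [4,4] length 1
  Position 5 ('f'): window [4,5] length 2
  Position 6 ('b'): window [4,6] length 3
  Position 7 ('b'): repeat (last at 6), move window start to 7
  Position 7 ('b'): window [7,7] length 1
  Position 8 ('h'): window [7,8] length 2
  Position 9 ('c'): window [7,9] length 3
  Position 10 ('a'): window [7,10] length 4
  Position 11 ('b'): repeat (last at 7), move window start to 8
  Position 11 ('b'): window [8,11] length 4
Longest substring with no repeats: "gdbc" with length 4

4


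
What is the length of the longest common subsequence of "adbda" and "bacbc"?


LCS of "adbda" and "bacbc"
DP table:
           b    a    c    b    c
      0    0    0    0    0    0
  a   0    0    1    1    1    1
  d   0    0    1    1    1    1
  b   0    1    1    1    2    2
  d   0    1    1    1    2    2
  a   0    1    2    2    2    2
LCS length = dp[5][5] = 2

2


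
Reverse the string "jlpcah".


Input: jlpcah
Reading characters right to left:
  Position 5: 'h'
  Position 4: 'a'
  Position 3: 'c'
  Position 2: 'p'
  Position 1: 'l'
  Position 0: 'j'
Reversed: hacplj

hacplj


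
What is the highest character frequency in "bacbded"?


Input: bacbded
Character counts:
  'a': 1
  'b': 2
  'c': 1
  'd': 2
  'e': 1
Maximum frequency: 2

2


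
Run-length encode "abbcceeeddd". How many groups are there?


Input: abbcceeeddd
Scanning for consecutive runs:
  Group 1: 'a' x 1 (positions 0-0)
  Group 2: 'b' x 2 (positions 1-2)
  Group 3: 'c' x 2 (positions 3-4)
  Group 4: 'e' x 3 (positions 5-7)
  Group 5: 'd' x 3 (positions 8-10)
Total groups: 5

5


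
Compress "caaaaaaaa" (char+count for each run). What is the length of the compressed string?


Input: caaaaaaaa
Runs:
  'c' x 1 => "c1"
  'a' x 8 => "a8"
Compressed: "c1a8"
Compressed length: 4

4


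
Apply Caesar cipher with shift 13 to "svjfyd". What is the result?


Caesar cipher: shift "svjfyd" by 13
  's' (pos 18) + 13 = pos 5 = 'f'
  'v' (pos 21) + 13 = pos 8 = 'i'
  'j' (pos 9) + 13 = pos 22 = 'w'
  'f' (pos 5) + 13 = pos 18 = 's'
  'y' (pos 24) + 13 = pos 11 = 'l'
  'd' (pos 3) + 13 = pos 16 = 'q'
Result: fiwslq

fiwslq


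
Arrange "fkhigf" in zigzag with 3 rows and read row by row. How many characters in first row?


Zigzag "fkhigf" into 3 rows:
Placing characters:
  'f' => row 0
  'k' => row 1
  'h' => row 2
  'i' => row 1
  'g' => row 0
  'f' => row 1
Rows:
  Row 0: "fg"
  Row 1: "kif"
  Row 2: "h"
First row length: 2

2


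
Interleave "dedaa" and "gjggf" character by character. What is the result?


Interleaving "dedaa" and "gjggf":
  Position 0: 'd' from first, 'g' from second => "dg"
  Position 1: 'e' from first, 'j' from second => "ej"
  Position 2: 'd' from first, 'g' from second => "dg"
  Position 3: 'a' from first, 'g' from second => "ag"
  Position 4: 'a' from first, 'f' from second => "af"
Result: dgejdgagaf

dgejdgagaf


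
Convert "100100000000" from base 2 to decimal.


Input: "100100000000" in base 2
Positional expansion:
  Digit '1' (value 1) x 2^11 = 2048
  Digit '0' (value 0) x 2^10 = 0
  Digit '0' (value 0) x 2^9 = 0
  Digit '1' (value 1) x 2^8 = 256
  Digit '0' (value 0) x 2^7 = 0
  Digit '0' (value 0) x 2^6 = 0
  Digit '0' (value 0) x 2^5 = 0
  Digit '0' (value 0) x 2^4 = 0
  Digit '0' (value 0) x 2^3 = 0
  Digit '0' (value 0) x 2^2 = 0
  Digit '0' (value 0) x 2^1 = 0
  Digit '0' (value 0) x 2^0 = 0
Sum = 2304

2304


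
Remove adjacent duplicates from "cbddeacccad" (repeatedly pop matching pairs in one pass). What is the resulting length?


Input: cbddeacccad
Stack-based adjacent duplicate removal:
  Read 'c': push. Stack: c
  Read 'b': push. Stack: cb
  Read 'd': push. Stack: cbd
  Read 'd': matches stack top 'd' => pop. Stack: cb
  Read 'e': push. Stack: cbe
  Read 'a': push. Stack: cbea
  Read 'c': push. Stack: cbeac
  Read 'c': matches stack top 'c' => pop. Stack: cbea
  Read 'c': push. Stack: cbeac
  Read 'a': push. Stack: cbeaca
  Read 'd': push. Stack: cbeacad
Final stack: "cbeacad" (length 7)

7


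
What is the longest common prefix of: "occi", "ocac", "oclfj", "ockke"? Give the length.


Words: occi, ocac, oclfj, ockke
  Position 0: all 'o' => match
  Position 1: all 'c' => match
  Position 2: ('c', 'a', 'l', 'k') => mismatch, stop
LCP = "oc" (length 2)

2


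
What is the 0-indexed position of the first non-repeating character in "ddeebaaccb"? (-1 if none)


Input: ddeebaaccb
Character frequencies:
  'a': 2
  'b': 2
  'c': 2
  'd': 2
  'e': 2
Scanning left to right for freq == 1:
  Position 0 ('d'): freq=2, skip
  Position 1 ('d'): freq=2, skip
  Position 2 ('e'): freq=2, skip
  Position 3 ('e'): freq=2, skip
  Position 4 ('b'): freq=2, skip
  Position 5 ('a'): freq=2, skip
  Position 6 ('a'): freq=2, skip
  Position 7 ('c'): freq=2, skip
  Position 8 ('c'): freq=2, skip
  Position 9 ('b'): freq=2, skip
  No unique character found => answer = -1

-1


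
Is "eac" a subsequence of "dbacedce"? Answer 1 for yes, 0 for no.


Check if "eac" is a subsequence of "dbacedce"
Greedy scan:
  Position 0 ('d'): no match needed
  Position 1 ('b'): no match needed
  Position 2 ('a'): no match needed
  Position 3 ('c'): no match needed
  Position 4 ('e'): matches sub[0] = 'e'
  Position 5 ('d'): no match needed
  Position 6 ('c'): no match needed
  Position 7 ('e'): no match needed
Only matched 1/3 characters => not a subsequence

0


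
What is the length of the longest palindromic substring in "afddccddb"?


Input: "afddccddb"
Checking substrings for palindromes:
  [2:8] "ddccdd" (len 6) => palindrome
  [3:7] "dccd" (len 4) => palindrome
  [2:4] "dd" (len 2) => palindrome
  [4:6] "cc" (len 2) => palindrome
  [6:8] "dd" (len 2) => palindrome
Longest palindromic substring: "ddccdd" with length 6

6


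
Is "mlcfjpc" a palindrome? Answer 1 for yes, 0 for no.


Input: mlcfjpc
Reversed: cpjfclm
  Compare pos 0 ('m') with pos 6 ('c'): MISMATCH
  Compare pos 1 ('l') with pos 5 ('p'): MISMATCH
  Compare pos 2 ('c') with pos 4 ('j'): MISMATCH
Result: not a palindrome

0


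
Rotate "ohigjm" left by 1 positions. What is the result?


Input: "ohigjm", rotate left by 1
First 1 characters: "o"
Remaining characters: "higjm"
Concatenate remaining + first: "higjm" + "o" = "higjmo"

higjmo


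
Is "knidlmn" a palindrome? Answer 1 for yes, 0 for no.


Input: knidlmn
Reversed: nmldink
  Compare pos 0 ('k') with pos 6 ('n'): MISMATCH
  Compare pos 1 ('n') with pos 5 ('m'): MISMATCH
  Compare pos 2 ('i') with pos 4 ('l'): MISMATCH
Result: not a palindrome

0


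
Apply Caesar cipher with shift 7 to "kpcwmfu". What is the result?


Caesar cipher: shift "kpcwmfu" by 7
  'k' (pos 10) + 7 = pos 17 = 'r'
  'p' (pos 15) + 7 = pos 22 = 'w'
  'c' (pos 2) + 7 = pos 9 = 'j'
  'w' (pos 22) + 7 = pos 3 = 'd'
  'm' (pos 12) + 7 = pos 19 = 't'
  'f' (pos 5) + 7 = pos 12 = 'm'
  'u' (pos 20) + 7 = pos 1 = 'b'
Result: rwjdtmb

rwjdtmb


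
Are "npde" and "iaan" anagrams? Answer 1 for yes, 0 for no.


Strings: "npde", "iaan"
Sorted first:  denp
Sorted second: aain
Differ at position 0: 'd' vs 'a' => not anagrams

0


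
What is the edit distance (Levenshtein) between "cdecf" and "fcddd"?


Computing edit distance: "cdecf" -> "fcddd"
DP table:
           f    c    d    d    d
      0    1    2    3    4    5
  c   1    1    1    2    3    4
  d   2    2    2    1    2    3
  e   3    3    3    2    2    3
  c   4    4    3    3    3    3
  f   5    4    4    4    4    4
Edit distance = dp[5][5] = 4

4


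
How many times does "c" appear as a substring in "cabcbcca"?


Searching for "c" in "cabcbcca"
Scanning each position:
  Position 0: "c" => MATCH
  Position 1: "a" => no
  Position 2: "b" => no
  Position 3: "c" => MATCH
  Position 4: "b" => no
  Position 5: "c" => MATCH
  Position 6: "c" => MATCH
  Position 7: "a" => no
Total occurrences: 4

4


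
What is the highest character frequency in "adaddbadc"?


Input: adaddbadc
Character counts:
  'a': 3
  'b': 1
  'c': 1
  'd': 4
Maximum frequency: 4

4


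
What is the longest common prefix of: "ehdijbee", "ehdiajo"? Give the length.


Words: ehdijbee, ehdiajo
  Position 0: all 'e' => match
  Position 1: all 'h' => match
  Position 2: all 'd' => match
  Position 3: all 'i' => match
  Position 4: ('j', 'a') => mismatch, stop
LCP = "ehdi" (length 4)

4


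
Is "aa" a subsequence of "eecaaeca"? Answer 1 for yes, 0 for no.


Check if "aa" is a subsequence of "eecaaeca"
Greedy scan:
  Position 0 ('e'): no match needed
  Position 1 ('e'): no match needed
  Position 2 ('c'): no match needed
  Position 3 ('a'): matches sub[0] = 'a'
  Position 4 ('a'): matches sub[1] = 'a'
  Position 5 ('e'): no match needed
  Position 6 ('c'): no match needed
  Position 7 ('a'): no match needed
All 2 characters matched => is a subsequence

1


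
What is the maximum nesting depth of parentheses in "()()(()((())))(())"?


Input: "()()(()((())))(())"
Tracking depth:
  Position 0 '(': depth becomes 1
  Position 1 ')': depth becomes 0
  Position 2 '(': depth becomes 1
  Position 3 ')': depth becomes 0
  Position 4 '(': depth becomes 1
  Position 5 '(': depth becomes 2
  Position 6 ')': depth becomes 1
  Position 7 '(': depth becomes 2
  Position 8 '(': depth becomes 3
  Position 9 '(': depth becomes 4
  Position 10 ')': depth becomes 3
  Position 11 ')': depth becomes 2
  Position 12 ')': depth becomes 1
  Position 13 ')': depth becomes 0
  Position 14 '(': depth becomes 1
  Position 15 '(': depth becomes 2
  Position 16 ')': depth becomes 1
  Position 17 ')': depth becomes 0
Maximum depth reached: 4

4


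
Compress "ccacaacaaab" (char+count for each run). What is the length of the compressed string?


Input: ccacaacaaab
Runs:
  'c' x 2 => "c2"
  'a' x 1 => "a1"
  'c' x 1 => "c1"
  'a' x 2 => "a2"
  'c' x 1 => "c1"
  'a' x 3 => "a3"
  'b' x 1 => "b1"
Compressed: "c2a1c1a2c1a3b1"
Compressed length: 14

14


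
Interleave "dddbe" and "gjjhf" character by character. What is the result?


Interleaving "dddbe" and "gjjhf":
  Position 0: 'd' from first, 'g' from second => "dg"
  Position 1: 'd' from first, 'j' from second => "dj"
  Position 2: 'd' from first, 'j' from second => "dj"
  Position 3: 'b' from first, 'h' from second => "bh"
  Position 4: 'e' from first, 'f' from second => "ef"
Result: dgdjdjbhef

dgdjdjbhef


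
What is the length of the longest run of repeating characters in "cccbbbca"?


Input: "cccbbbca"
Scanning for longest run:
  Position 1 ('c'): continues run of 'c', length=2
  Position 2 ('c'): continues run of 'c', length=3
  Position 3 ('b'): new char, reset run to 1
  Position 4 ('b'): continues run of 'b', length=2
  Position 5 ('b'): continues run of 'b', length=3
  Position 6 ('c'): new char, reset run to 1
  Position 7 ('a'): new char, reset run to 1
Longest run: 'c' with length 3

3


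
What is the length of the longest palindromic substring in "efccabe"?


Input: "efccabe"
Checking substrings for palindromes:
  [2:4] "cc" (len 2) => palindrome
Longest palindromic substring: "cc" with length 2

2


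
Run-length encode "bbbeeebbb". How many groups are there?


Input: bbbeeebbb
Scanning for consecutive runs:
  Group 1: 'b' x 3 (positions 0-2)
  Group 2: 'e' x 3 (positions 3-5)
  Group 3: 'b' x 3 (positions 6-8)
Total groups: 3

3


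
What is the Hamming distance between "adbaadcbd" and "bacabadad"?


Comparing "adbaadcbd" and "bacabadad" position by position:
  Position 0: 'a' vs 'b' => differ
  Position 1: 'd' vs 'a' => differ
  Position 2: 'b' vs 'c' => differ
  Position 3: 'a' vs 'a' => same
  Position 4: 'a' vs 'b' => differ
  Position 5: 'd' vs 'a' => differ
  Position 6: 'c' vs 'd' => differ
  Position 7: 'b' vs 'a' => differ
  Position 8: 'd' vs 'd' => same
Total differences (Hamming distance): 7

7


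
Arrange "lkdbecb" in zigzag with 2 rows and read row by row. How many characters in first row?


Zigzag "lkdbecb" into 2 rows:
Placing characters:
  'l' => row 0
  'k' => row 1
  'd' => row 0
  'b' => row 1
  'e' => row 0
  'c' => row 1
  'b' => row 0
Rows:
  Row 0: "ldeb"
  Row 1: "kbc"
First row length: 4

4


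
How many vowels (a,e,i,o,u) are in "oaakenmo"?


Input: oaakenmo
Checking each character:
  'o' at position 0: vowel (running total: 1)
  'a' at position 1: vowel (running total: 2)
  'a' at position 2: vowel (running total: 3)
  'k' at position 3: consonant
  'e' at position 4: vowel (running total: 4)
  'n' at position 5: consonant
  'm' at position 6: consonant
  'o' at position 7: vowel (running total: 5)
Total vowels: 5

5
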